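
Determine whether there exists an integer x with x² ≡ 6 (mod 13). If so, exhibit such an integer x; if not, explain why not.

Squares mod 13 repeat after x = 6 (as (−x)² = x²); for x = 0..6 they are 0, 1, 4, 9, 3, 12, 10.
So the quadratic residues mod 13 are {0, 1, 3, 4, 9, 10, 12}, and 6 is not among them.
Hence no integer x has x² ≡ 6 (mod 13).

There is no such integer.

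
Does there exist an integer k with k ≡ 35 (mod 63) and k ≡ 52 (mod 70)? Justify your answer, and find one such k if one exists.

Reduce both congruences modulo 7, which divides 63 and 70: they say k ≡ 35 (mod 7) and k ≡ 52 (mod 7).
But 35 mod 7 = 0 while 52 mod 7 = 3, a contradiction.
Therefore no such k exists.

No, no such integer exists.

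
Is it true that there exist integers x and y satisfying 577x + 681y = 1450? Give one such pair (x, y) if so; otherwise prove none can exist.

Since gcd(577, 681) = 1, every integer is an integer combination of 577 and 681.
Euclidean algorithm: 681 = 1·577 + 104, 577 = 5·104 + 57, 104 = 1·57 + 47, 57 = 1·47 + 10, 47 = 4·10 + 7, 10 = 1·7 + 3, 7 = 2·3 + 1, 3 = 3·1 + 0.
Back-substituting, 1 = 7 − 2·3 = 7 − 2·(10 − 1·7) = −2·10 + 3·7 = −2·10 + 3·(47 − 4·10) = 3·47 − 14·10 = 3·47 − 14·(57 − 1·47) = −14·57 + 17·47 = −14·57 + 17·(104 − 1·57) = 17·104 − 31·57 = 17·104 − 31·(577 − 5·104) = −31·577 + 172·104 = −31·577 + 172·(681 − 1·577) = 172·681 − 203·577; that is, 577·(-203) + 681·172 = 1.
Multiplying through by 1450: x = (-203)·1450 = -294350, y = 172·1450 = 249400 is a solution.
Shifting by a multiple of (681, −577) keeps it a solution: x = -294350 + 433·681 = 523, y = 249400 − 433·577 = -441.
Check: 577·523 + 681·(-441) = 301771 − 300321 = 1450. ✓

x = 523, y = -441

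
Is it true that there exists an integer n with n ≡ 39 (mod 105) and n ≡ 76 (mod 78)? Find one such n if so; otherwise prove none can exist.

No such integer exists.

Both moduli are multiples of 3 = gcd(105, 78), so any solution would satisfy n ≡ 39 and n ≡ 76 modulo 3 simultaneously.
These are incompatible: 39 − 76 = -37 is not divisible by 3.
Therefore no such n exists.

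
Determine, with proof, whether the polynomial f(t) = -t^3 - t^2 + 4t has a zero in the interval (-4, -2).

Such a root exists.

f(-4) = 32 and f(-2) = -4, which have opposite signs.
Since f is a polynomial it is continuous on [-4, -2].
By the Intermediate Value Theorem, f takes the value 0 somewhere in the open interval.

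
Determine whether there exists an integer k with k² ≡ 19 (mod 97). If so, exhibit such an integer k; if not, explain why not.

No, no such integer exists.

97 is prime, so by Euler's criterion 19 is a square mod 97 iff 19^((97−1)/2) = 19^48 ≡ 1 (mod 97).
Squaring successively (mod 97): 19^2 = 361 ≡ 70; 19^4 ≡ 70² = 4900 ≡ 50; 19^8 ≡ 50² = 2500 ≡ 75; 19^16 ≡ 75² = 5625 ≡ 96; 19^32 ≡ 96² = 9216 ≡ 1.
Since 48 = 32 + 16, 19^48 ≡ 1 · 96; multiplying out mod 97: 1·96 = 96 ≡ 96. Thus 19^48 ≡ 96 ≡ −1 (mod 97).
By Euler's criterion 19 is a quadratic non-residue mod 97: no k satisfies k² ≡ 19 (mod 97).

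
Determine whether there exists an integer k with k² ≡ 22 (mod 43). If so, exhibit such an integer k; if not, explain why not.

Apply Euler's criterion with the prime 43: 22 is a quadratic residue iff 22^21 ≡ 1 (mod 43), and a non-residue iff it is ≡ −1.
Squaring successively (mod 43): 22^2 = 484 ≡ 11; 22^4 ≡ 11² = 121 ≡ 35; 22^8 ≡ 35² = 1225 ≡ 21; 22^16 ≡ 21² = 441 ≡ 11.
Since 21 = 16 + 4 + 1, 22^21 ≡ 11 · 35 · 22; multiplying out mod 43: 11·35 = 385 ≡ 41, then 41·22 = 902 ≡ 42. Thus 22^21 ≡ 42 ≡ −1 (mod 43).
By Euler's criterion 22 is a quadratic non-residue mod 43: no k satisfies k² ≡ 22 (mod 43).

No, no such integer exists.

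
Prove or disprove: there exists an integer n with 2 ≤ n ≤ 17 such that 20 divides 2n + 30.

At n = 5 we get 2·5 + 30 = 40, and 40 = 20·2.

n = 5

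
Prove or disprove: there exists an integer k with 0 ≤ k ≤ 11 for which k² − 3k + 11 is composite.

k = 2

At k = 2: 2² − 3·2 + 11 = 9 = 3·3, which is composite.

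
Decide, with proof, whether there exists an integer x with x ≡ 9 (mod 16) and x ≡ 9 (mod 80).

The moduli are not coprime: gcd(16, 80) = 16. Compatibility requires 16 ∣ (9 − 9) = 0, which holds, so solutions exist.
The smallest candidate x = 9 works directly: 9 ≡ 9 (mod 80).
Verify: 9 = 0·16 + 9 and 9 = 0·80 + 9. ✓

x = 9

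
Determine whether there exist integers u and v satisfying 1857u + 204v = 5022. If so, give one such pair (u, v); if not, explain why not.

gcd(1857, 204) = 3, and 3 divides 5022, so integer solutions exist.
Dividing through by 3 reduces the equation to 619u + 68v = 1674.
Run the Euclidean algorithm on 619 and 68: 619 = 9·68 + 7, 68 = 9·7 + 5, 7 = 1·5 + 2, 5 = 2·2 + 1, 2 = 2·1 + 0.
Back-substituting, 1 = 5 − 2·2 = 5 − 2·(7 − 1·5) = −2·7 + 3·5 = −2·7 + 3·(68 − 9·7) = 3·68 − 29·7 = 3·68 − 29·(619 − 9·68) = −29·619 + 264·68; that is, 619·(-29) + 68·264 = 1.
Times 1674: 619·(-48546) + 68·441936 = 1674, so (-48546, 441936) solves it.
Adding 714·68 to u and subtracting 714·619 from v gives the tidier solution (6, -30).
Indeed 1857·6 + 204·(-30) = 11142 − 6120 = 5022.

u = 6, v = -30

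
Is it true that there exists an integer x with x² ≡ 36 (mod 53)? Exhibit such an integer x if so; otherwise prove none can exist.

Take x = 47. Then 47² = 2209 = 41·53 + 36, so 47² ≡ 36 (mod 53).

x = 47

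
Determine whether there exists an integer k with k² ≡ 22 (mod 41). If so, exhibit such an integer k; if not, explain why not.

Apply Euler's criterion with the prime 41: 22 is a quadratic residue iff 22^20 ≡ 1 (mod 41), and a non-residue iff it is ≡ −1.
Repeated squaring mod 41: 22^2 = 484 ≡ 33; 22^4 ≡ 33² = 1089 ≡ 23; 22^8 ≡ 23² = 529 ≡ 37; 22^16 ≡ 37² = 1369 ≡ 16.
Since 20 = 16 + 4, 22^20 ≡ 16 · 23; multiplying out mod 41: 16·23 = 368 ≡ 40. Thus 22^20 ≡ 40 ≡ −1 (mod 41).
By Euler's criterion 22 is a quadratic non-residue mod 41: no k satisfies k² ≡ 22 (mod 41).

No such integer exists.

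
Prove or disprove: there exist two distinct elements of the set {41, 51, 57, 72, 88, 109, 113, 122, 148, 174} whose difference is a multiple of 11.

There is no such pair.

Reduce each element modulo 11: 41↦8, 51↦7, 57↦2, 72↦6, 88↦0, 109↦10, 113↦3, 122↦1, 148↦5, 174↦9.
These 10 residues are pairwise different, hence no difference of two elements is divisible by 11.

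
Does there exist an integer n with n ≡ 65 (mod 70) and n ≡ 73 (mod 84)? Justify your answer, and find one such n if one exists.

No, no such integer exists.

gcd(70, 84) = 14. If n ≡ 65 (mod 70) and n ≡ 73 (mod 84), then n ≡ 65 (mod 14) and n ≡ 73 (mod 14).
But 65 mod 14 = 9 while 73 mod 14 = 3, a contradiction.
So no integer satisfies both congruences.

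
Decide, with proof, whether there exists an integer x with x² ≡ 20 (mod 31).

x = 12

x = 12 works: 12² = 144, and 144 − 20 = 124 = 4·31.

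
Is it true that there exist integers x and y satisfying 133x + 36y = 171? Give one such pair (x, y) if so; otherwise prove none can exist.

x = 27, y = -95

133 and 36 are coprime, so 133x + 36y ranges over all of ℤ.
Euclidean algorithm: 133 = 3·36 + 25, 36 = 1·25 + 11, 25 = 2·11 + 3, 11 = 3·3 + 2, 3 = 1·2 + 1, 2 = 2·1 + 0.
Back-substituting, 1 = 3 − 1·2 = 3 − (11 − 3·3) = −11 + 4·3 = −11 + 4·(25 − 2·11) = 4·25 − 9·11 = 4·25 − 9·(36 − 1·25) = −9·36 + 13·25 = −9·36 + 13·(133 − 3·36) = 13·133 − 48·36; that is, 133·13 + 36·(-48) = 1.
Multiplying through by 171: x = 13·171 = 2223, y = (-48)·171 = -8208 is a solution.
Shifting by a multiple of (36, −133) keeps it a solution: x = 2223 − 61·36 = 27, y = -8208 + 61·133 = -95.
Check: 133·27 + 36·(-95) = 3591 − 3420 = 171. ✓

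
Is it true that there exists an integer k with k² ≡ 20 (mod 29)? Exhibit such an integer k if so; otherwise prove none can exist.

k = 22

k = 22 works: 22² = 484, and 484 − 20 = 464 = 16·29.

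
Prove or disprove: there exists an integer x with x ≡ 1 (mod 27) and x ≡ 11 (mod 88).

x = 1243

The moduli 27 and 88 are coprime, so by the Chinese Remainder Theorem a unique solution modulo 2376 exists.
Write x = 1 + 27t and require 1 + 27t ≡ 11 (mod 88), i.e. 27t ≡ 10 (mod 88).
Since 27·75 = 2025 = 23·88 + 1, the inverse of 27 mod 88 is 75.
Therefore t ≡ 75·10 = 750 ≡ 46 (mod 88).
With t = 46: x = 1 + 27·46 = 1243.
Check: 1243 mod 27 = 1, 1243 mod 88 = 11. ✓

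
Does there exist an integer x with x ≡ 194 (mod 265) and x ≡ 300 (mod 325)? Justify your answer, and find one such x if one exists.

There is no such integer.

gcd(265, 325) = 5. If x ≡ 194 (mod 265) and x ≡ 300 (mod 325), then x ≡ 194 (mod 5) and x ≡ 300 (mod 5).
However 194 ≡ 4 and 300 ≡ 0 (mod 5), and 4 ≠ 0.
So no integer satisfies both congruences.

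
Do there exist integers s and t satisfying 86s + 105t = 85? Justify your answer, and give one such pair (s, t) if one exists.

s = 95, t = -77

Since gcd(86, 105) = 1, every integer is an integer combination of 86 and 105.
Dividing repeatedly: 105 = 1·86 + 19, 86 = 4·19 + 10, 19 = 1·10 + 9, 10 = 1·9 + 1, 9 = 9·1 + 0.
Back-substituting, 1 = 10 − 1·9 = 10 − (19 − 1·10) = −19 + 2·10 = −19 + 2·(86 − 4·19) = 2·86 − 9·19 = 2·86 − 9·(105 − 1·86) = −9·105 + 11·86; that is, 86·11 + 105·(-9) = 1.
Times 85: 86·935 + 105·(-765) = 85, so (935, -765) solves it.
The general solution is s = 935 + 105k, t = -765 − 86k; taking k = -8 gives the smaller pair s = 95, t = -77.
Indeed 86·95 + 105·(-77) = 8170 − 8085 = 85.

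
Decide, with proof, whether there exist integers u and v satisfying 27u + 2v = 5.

u = 1, v = -11

27 and 2 are coprime, so 27u + 2v ranges over all of ℤ.
Dividing repeatedly: 27 = 13·2 + 1, 2 = 2·1 + 0.
Working back up the chain: 1 = 27 − 13·2. So 27·1 + 2·(-13) = 1.
Multiplying through by 5: u = 1·5 = 5, v = (-13)·5 = -65 is a solution.
Shifting by a multiple of (2, −27) keeps it a solution: u = 5 − 2·2 = 1, v = -65 + 2·27 = -11.
Check: 27·1 + 2·(-11) = 27 − 22 = 5. ✓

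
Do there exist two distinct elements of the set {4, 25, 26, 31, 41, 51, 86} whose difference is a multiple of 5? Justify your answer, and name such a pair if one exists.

26 mod 5 = 1 and 31 mod 5 = 1, so 31 − 26 = 5 = 1·5.

The pair (26, 31) works.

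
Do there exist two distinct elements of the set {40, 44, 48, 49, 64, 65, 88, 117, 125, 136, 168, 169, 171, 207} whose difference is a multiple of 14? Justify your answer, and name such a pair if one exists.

Reduce each element modulo 14: 40↦12, 44↦2, 48↦6, 49↦7, 64↦8, 65↦9, 88↦4, 117↦5, 125↦13, 136↦10, 168↦0, 169↦1, 171↦3, 207↦11.
These 14 residues are pairwise different, hence no difference of two elements is divisible by 14.

No, no such pair exists.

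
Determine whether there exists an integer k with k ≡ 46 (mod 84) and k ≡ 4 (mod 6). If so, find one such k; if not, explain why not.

The moduli are not coprime: gcd(84, 6) = 6. Compatibility requires 6 ∣ (4 − 46) = -42, which holds, so solutions exist.
In fact k = 46 itself already satisfies 46 mod 6 = 4.
Check: 46 mod 84 = 46, 46 mod 6 = 4. ✓

k = 46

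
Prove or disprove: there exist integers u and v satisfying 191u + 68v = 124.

Since gcd(191, 68) = 1, every integer is an integer combination of 191 and 68.
Dividing repeatedly: 191 = 2·68 + 55, 68 = 1·55 + 13, 55 = 4·13 + 3, 13 = 4·3 + 1, 3 = 3·1 + 0.
Working back up the chain: 1 = 13 − 4·3 = 13 − 4·(55 − 4·13) = −4·55 + 17·13 = −4·55 + 17·(68 − 1·55) = 17·68 − 21·55 = 17·68 − 21·(191 − 2·68) = −21·191 + 59·68. So 191·(-21) + 68·59 = 1.
Times 124: 191·(-2604) + 68·7316 = 124, so (-2604, 7316) solves it.
The general solution is u = -2604 + 68k, v = 7316 − 191k; taking k = 39 gives the smaller pair u = 48, v = -133.
Indeed 191·48 + 68·(-133) = 9168 − 9044 = 124.

u = 48, v = -133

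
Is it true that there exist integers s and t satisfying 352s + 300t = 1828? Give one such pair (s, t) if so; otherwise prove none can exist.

Since gcd(352, 300) = 4 and 1828 = 4·457, Bézout's identity guarantees a solution.
Dividing through by 4 reduces the equation to 88s + 75t = 457.
Dividing repeatedly: 88 = 1·75 + 13, 75 = 5·13 + 10, 13 = 1·10 + 3, 10 = 3·3 + 1, 3 = 3·1 + 0.
Unwinding: 1 = 10 − 3·3 = 10 − 3·(13 − 1·10) = −3·13 + 4·10 = −3·13 + 4·(75 − 5·13) = 4·75 − 23·13 = 4·75 − 23·(88 − 1·75) = −23·88 + 27·75, i.e. 88·(-23) + 75·27 = 1.
Multiplying through by 457: s = (-23)·457 = -10511, t = 27·457 = 12339 is a solution.
Shifting by a multiple of (75, −88) keeps it a solution: s = -10511 + 141·75 = 64, t = 12339 − 141·88 = -69.
Indeed 352·64 + 300·(-69) = 22528 − 20700 = 1828.

s = 64, t = -69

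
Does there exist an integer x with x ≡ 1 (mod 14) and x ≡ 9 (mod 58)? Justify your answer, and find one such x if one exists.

x = 183

The moduli are not coprime: gcd(14, 58) = 2. Compatibility requires 2 ∣ (9 − 1) = 8, which holds, so solutions exist.
Put x = 1 + 14t, so we need 14t ≡ 8 (mod 58), equivalently (divide by 2) 7t ≡ 4 (mod 29).
To invert 7 modulo 29: 29 = 4·7 + 1, 7 = 7·1 + 0, and unwinding, 1 = 29 − 4·7. Thus 7⁻¹ ≡ -4 ≡ 25 (mod 29).
Multiplying by 25: t ≡ 25·4 = 100 ≡ 13 (mod 29).
Then x = 1 + 14·13 = 183.
Indeed 183 ≡ 1 (mod 14) and 183 ≡ 9 (mod 58).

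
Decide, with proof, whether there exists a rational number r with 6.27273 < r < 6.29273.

r = 44/7

Look for a denominator N such that an integer falls strictly between N·6.27273 and N·6.29273. N = 7 works: 7·6.27273 = 43.90911 < 44 < 44.04911 = 7·6.29273.
Dividing back, 6.27273 < 44/7 < 6.29273, and 44/7 is rational.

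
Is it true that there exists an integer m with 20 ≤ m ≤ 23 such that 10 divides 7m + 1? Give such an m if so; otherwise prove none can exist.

No, no such integer m in that range exists.

The values of 7m + 1 for m = 20, 21, 22, 23 are 141, 148, 155, 162; reduced mod 10 these are 1, 8, 5, 2.
The residue 0 does not occur, so no m in [20, 23] makes 7m + 1 a multiple of 10.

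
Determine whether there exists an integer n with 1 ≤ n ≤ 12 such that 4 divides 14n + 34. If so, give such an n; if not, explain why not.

n = 1

Try n = 1: 14·1 + 34 = 48 = 12·4, which is divisible by 4.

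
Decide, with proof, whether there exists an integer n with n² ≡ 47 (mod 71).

71 is prime, so by Euler's criterion 47 is a square mod 71 iff 47^((71−1)/2) = 47^35 ≡ 1 (mod 71).
Repeated squaring mod 71: 47^2 = 2209 ≡ 8; 47^4 ≡ 8² = 64 ≡ 64; 47^8 ≡ 64² = 4096 ≡ 49; 47^16 ≡ 49² = 2401 ≡ 58; 47^32 ≡ 58² = 3364 ≡ 27.
Since 35 = 32 + 2 + 1, 47^35 ≡ 27 · 8 · 47; multiplying out mod 71: 27·8 = 216 ≡ 3, then 3·47 = 141 ≡ 70. Thus 47^35 ≡ 70 ≡ −1 (mod 71).
By Euler's criterion 47 is a quadratic non-residue mod 71: no n satisfies n² ≡ 47 (mod 71).

No, no such integer exists.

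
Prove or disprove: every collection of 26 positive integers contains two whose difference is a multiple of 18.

Each integer lies in one of the 18 residue classes modulo 18.
Placing 26 integers into 18 classes, some class receives at least two — say a and b.
Their difference a − b is then a multiple of 18.

Yes, this is always true.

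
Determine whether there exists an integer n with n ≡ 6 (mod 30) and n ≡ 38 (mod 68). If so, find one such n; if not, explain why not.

n = 786

gcd(30, 68) = 2. A simultaneous solution exists iff 6 ≡ 38 (mod 2); here 6 mod 2 = 0 = 38 mod 2, so it does.
Write n = 6 + 30t. Then 30t ≡ 38 − 6 ≡ 32 (mod 68); dividing through by 2 gives 15t ≡ 16 (mod 34).
Since 15·25 = 375 = 11·34 + 1, the inverse of 15 mod 34 is 25.
Multiplying by 25: t ≡ 25·16 = 400 ≡ 26 (mod 34).
Then n = 6 + 30·26 = 786.
Indeed 786 ≡ 6 (mod 30) and 786 ≡ 38 (mod 68).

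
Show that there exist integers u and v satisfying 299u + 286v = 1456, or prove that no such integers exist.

u = 2, v = 3

gcd(299, 286) = 13, and 13 divides 1456, so integer solutions exist.
Dividing through by 13 reduces the equation to 23u + 22v = 112.
Euclidean algorithm: 23 = 1·22 + 1, 22 = 22·1 + 0.
Unwinding: 1 = 23 − 1·22, i.e. 23·1 + 22·(-1) = 1.
Times 112: 23·112 + 22·(-112) = 112, so (112, -112) solves it.
The general solution is u = 112 + 22k, v = -112 − 23k; taking k = -5 gives the smaller pair u = 2, v = 3.
Check: 299·2 + 286·3 = 598 + 858 = 1456. ✓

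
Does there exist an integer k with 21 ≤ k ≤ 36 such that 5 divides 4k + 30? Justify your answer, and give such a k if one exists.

At k = 25 we get 4·25 + 30 = 130, and 130 = 5·26.

k = 25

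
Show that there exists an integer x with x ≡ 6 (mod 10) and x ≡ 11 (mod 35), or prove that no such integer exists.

The moduli are not coprime: gcd(10, 35) = 5. Compatibility requires 5 ∣ (11 − 6) = 5, which holds, so solutions exist.
The integers ≡ 6 (mod 10) are 6, 16, 26, 36, 46, …; their remainders mod 35 are 6, 16, 26, 1, 11, so x = 46 is the first that is ≡ 11 (mod 35).
Check: 46 mod 10 = 6, 46 mod 35 = 11. ✓

x = 46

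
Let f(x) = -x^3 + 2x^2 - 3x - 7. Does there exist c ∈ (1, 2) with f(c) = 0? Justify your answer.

f has no root in that interval.

Evaluate at the endpoints: f(1) = -9, f(2) = -13 — same sign (negative).
The derivative f'(x) = -3x^2 + 4x - 3 is a quadratic with discriminant 4² − 4·(-3)·(-3) = -20 < 0; it never vanishes, so it is always negative (sign of the leading coefficient).
So f is strictly decreasing; between 1 and 2 its values lie between f(1) = -9 and f(2) = -13, all negative. Therefore f has no root in (1, 2).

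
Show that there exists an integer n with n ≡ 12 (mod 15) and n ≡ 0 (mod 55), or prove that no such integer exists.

gcd(15, 55) = 5. If n ≡ 12 (mod 15) and n ≡ 0 (mod 55), then n ≡ 12 (mod 5) and n ≡ 0 (mod 5).
But 12 mod 5 = 2 while 0 mod 5 = 0, a contradiction.
So no integer satisfies both congruences.

No such integer exists.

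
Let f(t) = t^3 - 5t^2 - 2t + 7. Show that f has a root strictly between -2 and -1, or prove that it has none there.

f(-2) = -17 and f(-1) = 3, which have opposite signs.
Since f is a polynomial it is continuous on [-2, -1].
By the Intermediate Value Theorem, f takes the value 0 somewhere in the open interval.

Such a root exists.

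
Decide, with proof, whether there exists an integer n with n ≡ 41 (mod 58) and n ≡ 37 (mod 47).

The moduli 58 and 47 are coprime, so by the Chinese Remainder Theorem a unique solution modulo 2726 exists.
Any solution of the first congruence is n = 41 + 58t; substituting into the second, 58t ≡ 37 − 41 ≡ 43 (mod 47).
58 ≡ 11 (mod 47), so this reads 11t ≡ 43 (mod 47). To invert 11 modulo 47: 47 = 4·11 + 3, 11 = 3·3 + 2, 3 = 1·2 + 1, 2 = 2·1 + 0, and unwinding, 1 = 3 − 1·2 = 3 − (11 − 3·3) = −11 + 4·3 = −11 + 4·(47 − 4·11) = 4·47 − 17·11. Thus 11⁻¹ ≡ -17 ≡ 30 (mod 47).
Therefore t ≡ 30·43 = 1290 ≡ 21 (mod 47).
Taking t = 21 gives n = 41 + 58·21 = 1259.
Check: 1259 mod 58 = 41, 1259 mod 47 = 37. ✓

n = 1259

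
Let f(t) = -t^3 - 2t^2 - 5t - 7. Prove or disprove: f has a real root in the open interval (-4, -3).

Evaluate at the endpoints: f(-4) = 45, f(-3) = 17 — same sign (positive).
The derivative f'(t) = -3t^2 - 4t - 5 is a quadratic with discriminant (-4)² − 4·(-3)·(-5) = -44 < 0; it never vanishes, so it is always negative (sign of the leading coefficient).
Hence f is strictly decreasing on ℝ, and in particular on [-4, -3]. A strictly monotone function with same-sign endpoint values stays positive on the whole interval, so f has no zero in (-4, -3).

No such root exists.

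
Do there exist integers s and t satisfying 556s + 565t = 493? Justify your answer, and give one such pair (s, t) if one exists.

s = 8, t = -7

556 and 565 are coprime, so 556s + 565t ranges over all of ℤ.
Run the Euclidean algorithm on 565 and 556: 565 = 1·556 + 9, 556 = 61·9 + 7, 9 = 1·7 + 2, 7 = 3·2 + 1, 2 = 2·1 + 0.
Working back up the chain: 1 = 7 − 3·2 = 7 − 3·(9 − 1·7) = −3·9 + 4·7 = −3·9 + 4·(556 − 61·9) = 4·556 − 247·9 = 4·556 − 247·(565 − 1·556) = −247·565 + 251·556. So 556·251 + 565·(-247) = 1.
Multiplying through by 493: s = 251·493 = 123743, t = (-247)·493 = -121771 is a solution.
The general solution is s = 123743 + 565k, t = -121771 − 556k; taking k = -219 gives the smaller pair s = 8, t = -7.
Indeed 556·8 + 565·(-7) = 4448 − 3955 = 493.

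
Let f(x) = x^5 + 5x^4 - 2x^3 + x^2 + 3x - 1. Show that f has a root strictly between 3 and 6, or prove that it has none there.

No such root exists.

f(3) = 611 and f(6) = 13877, both positive, so a sign-change argument is unavailable; we show f keeps this sign on the whole interval.
Shift to the endpoint 3: with x = 3 + u (0 < u < 3), one computes f(3 + u) = u^5 + 20u^4 + 148u^3 + 523u^2 + 900u + 611.
All 6 nonzero coefficients of this polynomial in u are positive; hence for u > 0 the value is a sum of positive terms (the constant 611 among them).
Therefore f(x) > 0 throughout (3, 6), and f has no zero there.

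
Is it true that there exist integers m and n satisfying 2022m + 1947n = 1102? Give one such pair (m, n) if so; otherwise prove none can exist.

Both 2022 and 1947 are divisible by gcd(2022, 1947) = 3, hence so is any combination 2022m + 1947n.
But 1102 = 3·367 + 1, so 3 ∤ 1102.
Hence no integers m, n satisfy the equation.

No, no such integers exist.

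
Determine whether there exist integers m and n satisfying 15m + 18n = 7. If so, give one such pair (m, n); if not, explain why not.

Both 15 and 18 are divisible by gcd(15, 18) = 3, hence so is any combination 15m + 18n.
But 7 is not a multiple of 3 (it leaves remainder 1).
So the equation is unsolvable over ℤ.

No such integers exist.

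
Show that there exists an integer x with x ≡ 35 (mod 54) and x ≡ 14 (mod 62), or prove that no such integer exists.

There is no such integer.

Both moduli are multiples of 2 = gcd(54, 62), so any solution would satisfy x ≡ 35 and x ≡ 14 modulo 2 simultaneously.
These are incompatible: 35 − 14 = 21 is not divisible by 2.
Therefore no such x exists.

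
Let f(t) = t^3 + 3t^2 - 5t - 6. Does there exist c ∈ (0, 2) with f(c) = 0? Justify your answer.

f(0) = -6 and f(2) = 4, which have opposite signs.
As a polynomial, f is continuous on every closed interval.
So by the Intermediate Value Theorem there is a c strictly between 0 and 2 with f(c) = 0.

Such a root exists.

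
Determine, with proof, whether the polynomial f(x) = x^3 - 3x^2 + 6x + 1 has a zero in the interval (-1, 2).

f(-1) = -9 and f(2) = 9, which have opposite signs.
As a polynomial, f is continuous on every closed interval.
By the Intermediate Value Theorem, f takes the value 0 somewhere in the open interval.

Such a root exists.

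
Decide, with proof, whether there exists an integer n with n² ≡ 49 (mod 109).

Take n = 7. Then 7² = 49, and since 0 ≤ 49 < 109 this is already reduced: 7² ≡ 49 (mod 109).

n = 7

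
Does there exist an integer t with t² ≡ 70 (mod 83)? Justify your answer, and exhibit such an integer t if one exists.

t = 30

t = 30 works: 30² = 900, and 900 − 70 = 830 = 10·83.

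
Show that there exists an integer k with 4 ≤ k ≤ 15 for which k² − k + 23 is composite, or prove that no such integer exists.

k = 14

At k = 14: 14² − 14 + 23 = 205 = 5·41, which is composite.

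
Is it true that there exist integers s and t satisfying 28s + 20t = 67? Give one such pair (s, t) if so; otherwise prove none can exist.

No, no such integers exist.

gcd(28, 20) = 4, so every integer of the form 28s + 20t is a multiple of 4.
But 67 = 4·16 + 3, so 4 ∤ 67.
Therefore 28s + 20t = 67 has no solution in integers.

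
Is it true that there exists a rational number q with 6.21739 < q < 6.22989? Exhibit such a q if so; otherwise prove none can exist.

Scale by 9: the interval becomes (55.95651, 56.06901), which contains the integer 56.
So q = 56/9 works: it is a ratio of integers, and dividing 9·6.21739 < 56 < 9·6.22989 through by 9 gives 6.21739 < 56/9 < 6.22989.

q = 56/9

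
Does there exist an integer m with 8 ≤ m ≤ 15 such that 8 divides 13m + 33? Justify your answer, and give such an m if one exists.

For m = 8, 9, 10 the values 137, 150, 163 are not multiples of 8. Try m = 11: 13·11 + 33 = 176 = 22·8, which is divisible by 8.

m = 11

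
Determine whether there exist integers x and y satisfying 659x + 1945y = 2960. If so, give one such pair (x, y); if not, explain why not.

x = 1250, y = -422

659 and 1945 are coprime, so 659x + 1945y ranges over all of ℤ.
Dividing repeatedly: 1945 = 2·659 + 627, 659 = 1·627 + 32, 627 = 19·32 + 19, 32 = 1·19 + 13, 19 = 1·13 + 6, 13 = 2·6 + 1, 6 = 6·1 + 0.
Working back up the chain: 1 = 13 − 2·6 = 13 − 2·(19 − 1·13) = −2·19 + 3·13 = −2·19 + 3·(32 − 1·19) = 3·32 − 5·19 = 3·32 − 5·(627 − 19·32) = −5·627 + 98·32 = −5·627 + 98·(659 − 1·627) = 98·659 − 103·627 = 98·659 − 103·(1945 − 2·659) = −103·1945 + 304·659. So 659·304 + 1945·(-103) = 1.
Multiplying through by 2960: x = 304·2960 = 899840, y = (-103)·2960 = -304880 is a solution.
Subtracting 462·1945 from x and adding 462·659 to y gives the tidier solution (1250, -422).
Indeed 659·1250 + 1945·(-422) = 823750 − 820790 = 2960.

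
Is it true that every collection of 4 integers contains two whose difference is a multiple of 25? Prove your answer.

No; for instance {7, 8, 9, 10} is a counterexample.

Consider the 4 integers 7, 8, 9, 10. They lie in distinct residue classes modulo 25, since 4 ≤ 25.
No two share a residue, so no pair has difference divisible by 25; the claim fails for this set.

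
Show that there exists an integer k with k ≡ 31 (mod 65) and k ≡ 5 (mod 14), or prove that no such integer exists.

The moduli 65 and 14 are coprime, so by the Chinese Remainder Theorem a unique solution modulo 910 exists.
Any solution of the first congruence is k = 31 + 65t; substituting into the second, 65t ≡ 5 − 31 ≡ 2 (mod 14).
65 ≡ 9 (mod 14), so this reads 9t ≡ 2 (mod 14). Note 9·11 = 99 ≡ 1 (mod 14) (as 99 − 1 = 7·14), so 9⁻¹ ≡ 11.
Therefore t ≡ 11·2 = 22 ≡ 8 (mod 14).
With t = 8: k = 31 + 65·8 = 551.
Indeed 551 ≡ 31 (mod 65) and 551 ≡ 5 (mod 14).

k = 551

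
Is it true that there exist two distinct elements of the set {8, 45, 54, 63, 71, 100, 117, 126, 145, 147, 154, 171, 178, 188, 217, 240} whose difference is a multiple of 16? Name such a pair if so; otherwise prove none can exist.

Reduce each element modulo 16: 8↦8, 45↦13, 54↦6, 63↦15, 71↦7, 100↦4, 117↦5, 126↦14, 145↦1, 147↦3, 154↦10, 171↦11, 178↦2, 188↦12, 217↦9, 240↦0.
These 16 residues are pairwise different, hence no difference of two elements is divisible by 16.

No, no such pair exists.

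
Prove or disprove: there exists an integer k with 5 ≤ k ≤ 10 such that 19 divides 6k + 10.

No, no such integer k in that range exists.

For k = 5, 6, …, 10 the values of 6k + 10 modulo 19 are 2, 8, 14, 1, 7, 13 respectively.
The residue 0 does not occur, so no k in [5, 10] makes 6k + 10 a multiple of 19.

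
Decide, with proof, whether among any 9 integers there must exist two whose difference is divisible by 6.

There are exactly 6 possible remainders on division by 6.
Since 9 > 6, two of the 9 integers must share a residue class by the pigeonhole principle; call them a and b.
Equal remainders mean a − b ≡ 0 (mod 6), so 6 divides their difference.

Yes, this is always true.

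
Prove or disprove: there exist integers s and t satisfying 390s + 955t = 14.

No such integers exist.

Both 390 and 955 are divisible by gcd(390, 955) = 5, hence so is any combination 390s + 955t.
But 14 is not a multiple of 5 (it leaves remainder 4).
Therefore 390s + 955t = 14 has no solution in integers.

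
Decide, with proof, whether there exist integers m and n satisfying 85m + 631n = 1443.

85 and 631 are coprime, so 85m + 631n ranges over all of ℤ.
Euclidean algorithm: 631 = 7·85 + 36, 85 = 2·36 + 13, 36 = 2·13 + 10, 13 = 1·10 + 3, 10 = 3·3 + 1, 3 = 3·1 + 0.
Back-substituting, 1 = 10 − 3·3 = 10 − 3·(13 − 1·10) = −3·13 + 4·10 = −3·13 + 4·(36 − 2·13) = 4·36 − 11·13 = 4·36 − 11·(85 − 2·36) = −11·85 + 26·36 = −11·85 + 26·(631 − 7·85) = 26·631 − 193·85; that is, 85·(-193) + 631·26 = 1.
Multiplying through by 1443: m = (-193)·1443 = -278499, n = 26·1443 = 37518 is a solution.
Shifting by a multiple of (631, −85) keeps it a solution: m = -278499 + 442·631 = 403, n = 37518 − 442·85 = -52.
Check: 85·403 + 631·(-52) = 34255 − 32812 = 1443. ✓

m = 403, n = -52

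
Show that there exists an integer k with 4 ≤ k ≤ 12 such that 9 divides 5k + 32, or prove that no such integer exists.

k = 8

Scanning upward from k = 4 gives 52, 57, 62, 67, none divisible by 9. Try k = 8: 5·8 + 32 = 72 = 8·9, which is divisible by 9.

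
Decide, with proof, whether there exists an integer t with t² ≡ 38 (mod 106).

t = 94

t = 94 works: 94² = 8836, and 8836 − 38 = 8798 = 83·106.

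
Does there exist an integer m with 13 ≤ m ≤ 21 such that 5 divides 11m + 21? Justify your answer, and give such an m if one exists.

At m = 14 we get 11·14 + 21 = 175, and 175 = 5·35.

m = 14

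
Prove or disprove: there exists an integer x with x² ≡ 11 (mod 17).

Computing x² mod 17 for x = 0, 1, …, 8 (enough, by the symmetry x ↦ 17 − x) gives 0, 1, 4, 9, 16, 8, 2, 15, 13.
So the quadratic residues mod 17 are {0, 1, 2, 4, 8, 9, 13, 15, 16}, and 11 is not among them.
Therefore x² ≡ 11 (mod 17) has no solution.

There is no such integer.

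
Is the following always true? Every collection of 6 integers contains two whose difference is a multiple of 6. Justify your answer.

Take the 6 consecutive integers 26, 27, …, 31: their residues mod 6 are all distinct because 6 ≤ 6.
The differences between them range over 1, …, 5, none of which is divisible by 6.

No, the set {26, 27, 28, 29, 30, 31} is a counterexample.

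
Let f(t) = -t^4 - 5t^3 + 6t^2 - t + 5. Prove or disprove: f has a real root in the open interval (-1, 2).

f(-1) = 16 and f(2) = -29, which have opposite signs.
As a polynomial, f is continuous on every closed interval.
By the Intermediate Value Theorem f must vanish at some point of (-1, 2).

Yes, f has a root in the interval.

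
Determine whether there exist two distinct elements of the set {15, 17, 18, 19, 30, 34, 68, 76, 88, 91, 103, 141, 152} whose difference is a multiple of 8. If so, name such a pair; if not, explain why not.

15 and 103 are such a pair.

Reduce each element mod 8: 15↦7, 17↦1, 18↦2, 19↦3, 30↦6, 34↦2, 68↦4, 76↦4, 88↦0, 91↦3, 103↦7, 141↦5, 152↦0. The residue 7 repeats (at 15 and 103), and 103 − 15 = 88 = 11·8.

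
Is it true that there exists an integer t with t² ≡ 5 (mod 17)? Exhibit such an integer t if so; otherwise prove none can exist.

No, no such integer exists.

Since (17 − t)² ≡ t² (mod 17), it suffices to square t = 0, 1, …, 8: the residues are 0, 1, 4, 9, 16, 8, 2, 15, 13.
So the quadratic residues mod 17 are {0, 1, 2, 4, 8, 9, 13, 15, 16}, and 5 is not among them.
Therefore t² ≡ 5 (mod 17) has no solution.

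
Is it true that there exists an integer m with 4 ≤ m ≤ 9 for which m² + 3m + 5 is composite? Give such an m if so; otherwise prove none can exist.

At m = 8: 8² + 3·8 + 5 = 93 = 3·31, which is composite.

m = 8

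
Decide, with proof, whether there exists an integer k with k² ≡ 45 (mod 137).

No such integer exists.

Apply Euler's criterion with the prime 137: 45 is a quadratic residue iff 45^68 ≡ 1 (mod 137), and a non-residue iff it is ≡ −1.
Squaring successively (mod 137): 45^2 = 2025 ≡ 107; 45^4 ≡ 107² = 11449 ≡ 78; 45^8 ≡ 78² = 6084 ≡ 56; 45^16 ≡ 56² = 3136 ≡ 122; 45^32 ≡ 122² = 14884 ≡ 88; 45^64 ≡ 88² = 7744 ≡ 72.
Since 68 = 64 + 4, 45^68 ≡ 72 · 78; multiplying out mod 137: 72·78 = 5616 ≡ 136. Thus 45^68 ≡ 136 ≡ −1 (mod 137).
The value −1 means 45 is a non-residue modulo 137, so k² ≡ 45 (mod 137) is impossible.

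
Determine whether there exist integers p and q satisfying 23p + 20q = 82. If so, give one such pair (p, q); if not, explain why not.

Since gcd(23, 20) = 1, every integer is an integer combination of 23 and 20.
Dividing repeatedly: 23 = 1·20 + 3, 20 = 6·3 + 2, 3 = 1·2 + 1, 2 = 2·1 + 0.
Unwinding: 1 = 3 − 1·2 = 3 − (20 − 6·3) = −20 + 7·3 = −20 + 7·(23 − 1·20) = 7·23 − 8·20, i.e. 23·7 + 20·(-8) = 1.
Scaling by 82 gives the particular solution (p, q) = (574, -656).
The general solution is p = 574 + 20k, q = -656 − 23k; taking k = -28 gives the smaller pair p = 14, q = -12.
Check: 23·14 + 20·(-12) = 322 − 240 = 82. ✓

p = 14, q = -12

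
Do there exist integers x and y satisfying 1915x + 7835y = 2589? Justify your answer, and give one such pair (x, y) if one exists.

There are no such integers.

Any value of 1915x + 7835y is a multiple of gcd(1915, 7835) = 5.
But 2589 = 5·517 + 4, so 5 ∤ 2589.
So the equation is unsolvable over ℤ.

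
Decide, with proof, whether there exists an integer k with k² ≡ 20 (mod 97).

Apply Euler's criterion with the prime 97: 20 is a quadratic residue iff 20^48 ≡ 1 (mod 97), and a non-residue iff it is ≡ −1.
Squaring successively (mod 97): 20^2 = 400 ≡ 12; 20^4 ≡ 12² = 144 ≡ 47; 20^8 ≡ 47² = 2209 ≡ 75; 20^16 ≡ 75² = 5625 ≡ 96; 20^32 ≡ 96² = 9216 ≡ 1.
Since 48 = 32 + 16, 20^48 ≡ 1 · 96; multiplying out mod 97: 1·96 = 96 ≡ 96. Thus 20^48 ≡ 96 ≡ −1 (mod 97).
The value −1 means 20 is a non-residue modulo 97, so k² ≡ 20 (mod 97) is impossible.

There is no such integer.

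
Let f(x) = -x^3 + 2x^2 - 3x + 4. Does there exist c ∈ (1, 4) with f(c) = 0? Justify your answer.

Yes, such a c exists.

f(1) = 2 and f(4) = -40, which have opposite signs.
Since f is a polynomial it is continuous on [1, 4].
The Intermediate Value Theorem then guarantees some c ∈ (1, 4) with f(c) = 0.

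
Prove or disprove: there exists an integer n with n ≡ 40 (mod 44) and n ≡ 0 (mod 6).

gcd(44, 6) = 2. A simultaneous solution exists iff 40 ≡ 0 (mod 2); here 40 mod 2 = 0 = 0 mod 2, so it does.
The integers ≡ 40 (mod 44) are 40, 84, …; their remainders mod 6 are 4, 0, so n = 84 is the first that is ≡ 0 (mod 6).
Check: 84 mod 44 = 40, 84 mod 6 = 0. ✓

n = 84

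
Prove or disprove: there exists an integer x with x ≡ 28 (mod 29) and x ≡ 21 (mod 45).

The moduli 29 and 45 are coprime, so by the Chinese Remainder Theorem a unique solution modulo 1305 exists.
Any solution of the first congruence is x = 28 + 29t; substituting into the second, 29t ≡ 21 − 28 ≡ 38 (mod 45).
Since 29·14 = 406 = 9·45 + 1, the inverse of 29 mod 45 is 14.
Therefore t ≡ 14·38 = 532 ≡ 37 (mod 45).
With t = 37: x = 28 + 29·37 = 1101.
Verify: 1101 = 37·29 + 28 and 1101 = 24·45 + 21. ✓

x = 1101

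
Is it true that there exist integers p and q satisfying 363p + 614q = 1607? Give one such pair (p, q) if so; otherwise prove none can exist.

p = 89, q = -50

Since gcd(363, 614) = 1, every integer is an integer combination of 363 and 614.
Run the Euclidean algorithm on 614 and 363: 614 = 1·363 + 251, 363 = 1·251 + 112, 251 = 2·112 + 27, 112 = 4·27 + 4, 27 = 6·4 + 3, 4 = 1·3 + 1, 3 = 3·1 + 0.
Working back up the chain: 1 = 4 − 1·3 = 4 − (27 − 6·4) = −27 + 7·4 = −27 + 7·(112 − 4·27) = 7·112 − 29·27 = 7·112 − 29·(251 − 2·112) = −29·251 + 65·112 = −29·251 + 65·(363 − 1·251) = 65·363 − 94·251 = 65·363 − 94·(614 − 1·363) = −94·614 + 159·363. So 363·159 + 614·(-94) = 1.
Times 1607: 363·255513 + 614·(-151058) = 1607, so (255513, -151058) solves it.
The general solution is p = 255513 + 614k, q = -151058 − 363k; taking k = -416 gives the smaller pair p = 89, q = -50.
Check: 363·89 + 614·(-50) = 32307 − 30700 = 1607. ✓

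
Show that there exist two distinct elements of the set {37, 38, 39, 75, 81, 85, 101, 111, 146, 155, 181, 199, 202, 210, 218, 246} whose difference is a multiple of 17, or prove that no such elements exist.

Reduce each element modulo 17: 37↦3, 38↦4, 39↦5, 75↦7, 81↦13, 85↦0, 101↦16, 111↦9, 146↦10, 155↦2, 181↦11, 199↦12, 202↦15, 210↦6, 218↦14, 246↦8.
All 16 residues are distinct, so no two elements differ by a multiple of 17.

There is no such pair.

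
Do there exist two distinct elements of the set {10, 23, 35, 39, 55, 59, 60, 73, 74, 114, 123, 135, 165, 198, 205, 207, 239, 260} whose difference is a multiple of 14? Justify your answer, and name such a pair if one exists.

Reduce each element mod 14: 10↦10, 23↦9, 35↦7, 39↦11, 55↦13, 59↦3, 60↦4, 73↦3, 74↦4, 114↦2, 123↦11, 135↦9, 165↦11, 198↦2, 205↦9, 207↦11, 239↦1, 260↦8. The residue 9 repeats (at 23 and 135), and 135 − 23 = 112 = 8·14.

The pair (23, 135) works.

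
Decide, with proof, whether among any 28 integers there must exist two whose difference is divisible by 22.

There are exactly 22 possible remainders on division by 22.
With 28 integers and only 22 classes, the pigeonhole principle forces two of them, say a and b, into the same class.
Equal remainders mean a − b ≡ 0 (mod 22), so 22 divides their difference.

Yes.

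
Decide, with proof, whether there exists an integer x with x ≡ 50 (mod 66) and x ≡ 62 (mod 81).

x = 710

The moduli are not coprime: gcd(66, 81) = 3. Compatibility requires 3 ∣ (62 − 50) = 12, which holds, so solutions exist.
Put x = 50 + 66t, so we need 66t ≡ 12 (mod 81), equivalently (divide by 3) 22t ≡ 4 (mod 27).
Note 22·16 = 352 ≡ 1 (mod 27) (as 352 − 1 = 13·27), so 22⁻¹ ≡ 16.
Multiplying by 16: t ≡ 16·4 = 64 ≡ 10 (mod 27).
Then x = 50 + 66·10 = 710.
Verify: 710 = 10·66 + 50 and 710 = 8·81 + 62. ✓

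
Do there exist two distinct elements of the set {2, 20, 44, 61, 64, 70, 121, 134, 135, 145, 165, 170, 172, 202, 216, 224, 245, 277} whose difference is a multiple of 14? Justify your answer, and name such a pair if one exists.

2 mod 14 = 2 and 44 mod 14 = 2, so 44 − 2 = 42 = 3·14.

The pair (2, 44) works.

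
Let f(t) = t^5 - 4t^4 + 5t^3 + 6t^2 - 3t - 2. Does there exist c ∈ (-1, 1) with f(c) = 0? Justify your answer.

Such a root exists.

f(-1) = -3 and f(1) = 3, which have opposite signs.
f is continuous everywhere (it is a polynomial), in particular on [-1, 1].
By the Intermediate Value Theorem f must vanish at some point of (-1, 1).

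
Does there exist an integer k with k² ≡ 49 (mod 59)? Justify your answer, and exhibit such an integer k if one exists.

k = 7

Take k = 7. Then 7² = 49, and since 0 ≤ 49 < 59 this is already reduced: 7² ≡ 49 (mod 59).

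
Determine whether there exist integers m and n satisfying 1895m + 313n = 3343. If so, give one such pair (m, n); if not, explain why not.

1895 and 313 are coprime, so 1895m + 313n ranges over all of ℤ.
Run the Euclidean algorithm on 1895 and 313: 1895 = 6·313 + 17, 313 = 18·17 + 7, 17 = 2·7 + 3, 7 = 2·3 + 1, 3 = 3·1 + 0.
Working back up the chain: 1 = 7 − 2·3 = 7 − 2·(17 − 2·7) = −2·17 + 5·7 = −2·17 + 5·(313 − 18·17) = 5·313 − 92·17 = 5·313 − 92·(1895 − 6·313) = −92·1895 + 557·313. So 1895·(-92) + 313·557 = 1.
Multiplying through by 3343: m = (-92)·3343 = -307556, n = 557·3343 = 1862051 is a solution.
Shifting by a multiple of (313, −1895) keeps it a solution: m = -307556 + 983·313 = 123, n = 1862051 − 983·1895 = -734.
Indeed 1895·123 + 313·(-734) = 233085 − 229742 = 3343.

m = 123, n = -734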